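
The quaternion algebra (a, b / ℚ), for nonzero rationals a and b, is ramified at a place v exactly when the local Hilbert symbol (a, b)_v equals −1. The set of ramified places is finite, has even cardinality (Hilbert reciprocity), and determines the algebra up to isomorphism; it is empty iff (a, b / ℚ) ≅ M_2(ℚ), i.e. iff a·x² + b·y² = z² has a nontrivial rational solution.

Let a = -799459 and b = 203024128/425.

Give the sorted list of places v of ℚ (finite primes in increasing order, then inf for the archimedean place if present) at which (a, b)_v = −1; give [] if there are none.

(a, b) ≡ (-799459, 16031) mod (ℚ^×)²; places V = {2, 5, 17, 23, 29, 31, 37, 41, ∞}.
(a,b)_5: α=0, u≡1; β=-2, v≡4 (mod 5); (1|5)=+1, (4|5)=+1; sign (−1)^0·+1^-2·+1^0 = +1.
(a,b)_2: α=0, β=8; u≡5, v≡7 (mod 8); ε(u)ε(v)=0·1, αω(v)=0·0, βω(u)=8·1; sum ≡ 0  ⇒  +1.
(a,b)_23: α=0, u≡21; β=1, v≡22 (mod 23); (21|23)=-1, (22|23)=-1; sign (−1)^0·-1^1·-1^0 = -1.
(a,b)_17: α=1, u≡12; β=-1, v≡8 (mod 17); (12|17)=-1, (8|17)=+1; sign (−1)^0·-1^-1·+1^1 = -1.
(a,b)_37: α=1, u≡1; β=0, v≡30 (mod 37); (1|37)=+1, (30|37)=+1; sign (−1)^0·+1^0·+1^1 = +1.
(a,b)_41: α=1, u≡17; β=1, v≡35 (mod 41); (17|41)=-1, (35|41)=-1; sign (−1)^0·-1^1·-1^1 = +1.
(a,b)_31: α=1, u≡3; β=0, v≡2 (mod 31); (3|31)=-1, (2|31)=+1; sign (−1)^0·-1^0·+1^1 = +1.
(a,b)_∞: sgn(-799459)=−, sgn(16031)=+, so +1.
(a,b)_29: α=0, u≡13; β=2, v≡22 (mod 29); (13|29)=+1, (22|29)=+1; sign (−1)^0·+1^2·+1^0 = +1.
(-799459, 16031 / ℚ) ramifies at {17, 23}: a division algebra.

[17, 23]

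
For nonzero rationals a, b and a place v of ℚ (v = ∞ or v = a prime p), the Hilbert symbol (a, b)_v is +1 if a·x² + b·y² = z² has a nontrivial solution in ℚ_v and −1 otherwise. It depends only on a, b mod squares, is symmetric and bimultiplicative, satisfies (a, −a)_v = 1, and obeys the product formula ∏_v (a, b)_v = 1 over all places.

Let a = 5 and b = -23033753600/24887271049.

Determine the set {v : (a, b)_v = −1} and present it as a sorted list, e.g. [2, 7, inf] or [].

(a, b) ≡ (5, -11) mod (ℚ^×)²; places V = {2, 5, 11, 13, 19, 23, ∞}.
(a,b)_∞: sgn(5)=+, sgn(-11)=−, so +1.
(a,b)_5: α=1, u≡1; β=2, v≡4 (mod 5); (1|5)=+1, (4|5)=+1; sign (−1)^0·+1^2·+1^1 = +1.
(a,b)_19: α=0, u≡5; β=-6, v≡13 (mod 19); (5|19)=+1, (13|19)=-1; sign (−1)^0·+1^-6·-1^0 = +1.
(a,b)_13: α=0, u≡5; β=2, v≡11 (mod 13); (5|13)=-1, (11|13)=-1; sign (−1)^0·-1^2·-1^0 = +1.
(a,b)_23: α=0, u≡5; β=-2, v≡2 (mod 23); (5|23)=-1, (2|23)=+1; sign (−1)^0·-1^-2·+1^0 = +1.
(a,b)_2: α=0, β=12; u≡5, v≡5 (mod 8); ε(u)ε(v)=0·0, αω(v)=0·1, βω(u)=12·1; sum ≡ 0  ⇒  +1.
(a,b)_11: α=0, u≡5; β=3, v≡6 (mod 11); (5|11)=+1, (6|11)=-1; sign (−1)^0·+1^3·-1^0 = +1.
Every local symbol is +1, so the conic 5·x² + -11·y² = z² has ℚ_v-points for all v and hence a ℚ-point; (a, b / ℚ) ≅ M_2(ℚ).

[]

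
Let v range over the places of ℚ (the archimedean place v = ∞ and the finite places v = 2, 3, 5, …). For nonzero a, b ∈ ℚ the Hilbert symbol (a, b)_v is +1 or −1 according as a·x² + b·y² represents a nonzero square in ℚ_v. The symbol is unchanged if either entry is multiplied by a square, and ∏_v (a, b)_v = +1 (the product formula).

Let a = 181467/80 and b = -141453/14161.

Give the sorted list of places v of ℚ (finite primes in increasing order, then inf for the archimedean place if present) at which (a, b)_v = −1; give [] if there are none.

[2, 3, 5, 11, 13, 31]

Mod squares: a ≡ 100815, b ≡ -93. Check v ∈ {∞, 2, 3, 5, 7, 11, 13, 17, 31, 47}.
v=47: a=47^1·(≡23), b=47^0·(≡18) mod 47; (23|47)=-1, (18|47)=+1; (−1)^{1·0·23}·(-1)^0·(+1)^1 = +1.
v=3: a=3^3·(≡2), b=3^3·(≡2) mod 3; (2|3)=-1, (2|3)=-1; (−1)^{3·3·1}·(-1)^3·(-1)^3 = -1.
v=17: a=17^0·(≡5), b=17^-2·(≡15) mod 17; (5|17)=-1, (15|17)=+1; (−1)^{0·-2·8}·(-1)^-2·(+1)^0 = +1.
v=7: a=7^0·(≡2), b=7^-2·(≡5) mod 7; (2|7)=+1, (5|7)=-1; (−1)^{0·-2·3}·(+1)^-2·(-1)^0 = +1.
v=11: a=11^1·(≡10), b=11^0·(≡10) mod 11; (10|11)=-1, (10|11)=-1; (−1)^{1·0·5}·(-1)^0·(-1)^1 = -1.
v=2: v_2(a)=-4, v_2(b)=0; units ≡ 7, 3 (mod 8); ε·ε+αω+βω = 1·1+-4·1+0·0 ≡ 1  ⇒  (a,b)_2 = -1.
v=13: a=13^1·(≡5), b=13^2·(≡2) mod 13; (5|13)=-1, (2|13)=-1; (−1)^{1·2·6}·(-1)^2·(-1)^1 = -1.
v=∞: 100815 > 0 and -93 < 0  ⇒  (a,b)_∞ = +1.
v=5: a=5^-1·(≡2), b=5^0·(≡2) mod 5; (2|5)=-1, (2|5)=-1; (−1)^{-1·0·2}·(-1)^0·(-1)^-1 = -1.
v=31: a=31^0·(≡22), b=31^1·(≡1) mod 31; (22|31)=-1, (1|31)=+1; (−1)^{0·1·15}·(-1)^1·(+1)^0 = -1.
Ram(100815, -93) = {2, 3, 5, 11, 13, 31}; no ℚ_2-point on the conic.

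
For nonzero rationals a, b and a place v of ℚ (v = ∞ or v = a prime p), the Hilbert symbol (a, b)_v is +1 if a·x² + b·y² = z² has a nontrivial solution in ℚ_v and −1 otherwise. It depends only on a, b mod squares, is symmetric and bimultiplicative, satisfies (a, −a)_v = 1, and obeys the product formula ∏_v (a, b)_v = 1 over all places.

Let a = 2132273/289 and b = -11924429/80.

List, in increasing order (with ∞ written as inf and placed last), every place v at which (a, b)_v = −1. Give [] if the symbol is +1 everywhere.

(a, b) ≡ (12617, -1705) mod (ℚ^×)²; places V = {2, 5, 11, 13, 17, 31, 37, ∞}.
(a,b)_13: α=2, u≡11; β=0, v≡8 (mod 13); (11|13)=-1, (8|13)=-1; sign (−1)^0·-1^0·-1^2 = +1.
(a,b)_5: α=0, u≡2; β=-1, v≡1 (mod 5); (2|5)=-1, (1|5)=+1; sign (−1)^0·-1^-1·+1^0 = -1.
(a,b)_11: α=1, u≡4; β=3, v≡2 (mod 11); (4|11)=+1, (2|11)=-1; sign (−1)^1·+1^3·-1^1 = +1.
(a,b)_∞: sgn(12617)=+, sgn(-1705)=−, so +1.
(a,b)_31: α=1, u≡18; β=1, v≡8 (mod 31); (18|31)=+1, (8|31)=+1; sign (−1)^1·+1^1·+1^1 = -1.
(a,b)_17: α=-2, u≡14; β=2, v≡14 (mod 17); (14|17)=-1, (14|17)=-1; sign (−1)^0·-1^2·-1^-2 = +1.
(a,b)_37: α=1, u≡13; β=0, v≡7 (mod 37); (13|37)=-1, (7|37)=+1; sign (−1)^0·-1^0·+1^1 = +1.
(a,b)_2: α=0, β=-4; u≡1, v≡7 (mod 8); ε(u)ε(v)=0·1, αω(v)=0·0, βω(u)=-4·0; sum ≡ 0  ⇒  +1.
|Ram(12617, -1705)| = 2, even; anisotropic at {5, 31}.

[5, 31]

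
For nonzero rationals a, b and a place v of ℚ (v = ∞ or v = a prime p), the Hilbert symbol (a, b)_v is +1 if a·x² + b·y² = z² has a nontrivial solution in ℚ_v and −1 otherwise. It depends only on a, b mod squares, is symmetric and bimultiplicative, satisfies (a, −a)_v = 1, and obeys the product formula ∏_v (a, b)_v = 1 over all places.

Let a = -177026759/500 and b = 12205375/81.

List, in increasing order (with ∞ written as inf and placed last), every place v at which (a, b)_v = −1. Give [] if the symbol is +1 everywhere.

[5, 13, 29, 37]

Mod squares: a ≡ -13195, b ≡ 488215. Check v ∈ {∞, 2, 3, 5, 7, 13, 29, 37}.
v=13: a=13^1·(≡3), b=13^1·(≡5) mod 13; (3|13)=+1, (5|13)=-1; (−1)^{1·1·6}·(+1)^1·(-1)^1 = -1.
v=3: a=3^0·(≡2), b=3^-4·(≡1) mod 3; (2|3)=-1, (1|3)=+1; (−1)^{0·-4·1}·(-1)^-4·(+1)^0 = +1.
v=∞: -13195 < 0 and 488215 > 0  ⇒  (a,b)_∞ = +1.
v=29: a=29^1·(≡6), b=29^1·(≡10) mod 29; (6|29)=+1, (10|29)=-1; (−1)^{1·1·14}·(+1)^1·(-1)^1 = -1.
v=2: v_2(a)=-2, v_2(b)=0; units ≡ 5, 7 (mod 8); ε·ε+αω+βω = 0·1+-2·0+0·1 ≡ 0  ⇒  (a,b)_2 = +1.
v=5: a=5^-3·(≡4), b=5^3·(≡3) mod 5; (4|5)=+1, (3|5)=-1; (−1)^{-3·3·2}·(+1)^3·(-1)^-3 = -1.
v=37: a=37^2·(≡8), b=37^1·(≡24) mod 37; (8|37)=-1, (24|37)=-1; (−1)^{2·1·18}·(-1)^1·(-1)^2 = -1.
v=7: a=7^3·(≡6), b=7^1·(≡4) mod 7; (6|7)=-1, (4|7)=+1; (−1)^{3·1·3}·(-1)^1·(+1)^3 = +1.
Ram(-13195, 488215) = {5, 13, 29, 37}; no ℚ_5-point on the conic.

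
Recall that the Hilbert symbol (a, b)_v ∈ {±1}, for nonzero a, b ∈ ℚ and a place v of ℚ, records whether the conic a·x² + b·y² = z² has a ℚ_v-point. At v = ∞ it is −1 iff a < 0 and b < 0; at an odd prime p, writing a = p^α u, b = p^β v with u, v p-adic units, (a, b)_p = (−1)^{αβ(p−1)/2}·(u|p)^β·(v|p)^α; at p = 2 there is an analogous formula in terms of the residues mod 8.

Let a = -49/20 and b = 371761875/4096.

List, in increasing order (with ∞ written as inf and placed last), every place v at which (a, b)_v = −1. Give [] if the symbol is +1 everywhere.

[2, 53]

Mod squares: a ≡ -5, b ≡ 66091. Check v ∈ {∞, 2, 3, 5, 7, 29, 43, 53}.
v=3: a=3^0·(≡1), b=3^2·(≡1) mod 3; (1|3)=+1, (1|3)=+1; (−1)^{0·2·1}·(+1)^2·(+1)^0 = +1.
v=53: a=53^0·(≡32), b=53^1·(≡6) mod 53; (32|53)=-1, (6|53)=+1; (−1)^{0·1·26}·(-1)^1·(+1)^0 = -1.
v=43: a=43^0·(≡4), b=43^1·(≡8) mod 43; (4|43)=+1, (8|43)=-1; (−1)^{0·1·21}·(+1)^1·(-1)^0 = +1.
v=7: a=7^2·(≡1), b=7^0·(≡2) mod 7; (1|7)=+1, (2|7)=+1; (−1)^{2·0·3}·(+1)^0·(+1)^2 = +1.
v=5: a=5^-1·(≡4), b=5^4·(≡4) mod 5; (4|5)=+1, (4|5)=+1; (−1)^{-1·4·2}·(+1)^4·(+1)^-1 = +1.
v=2: v_2(a)=-2, v_2(b)=-12; units ≡ 3, 3 (mod 8); ε·ε+αω+βω = 1·1+-2·1+-12·1 ≡ 1  ⇒  (a,b)_2 = -1.
v=29: a=29^0·(≡28), b=29^1·(≡10) mod 29; (28|29)=+1, (10|29)=-1; (−1)^{0·1·14}·(+1)^1·(-1)^0 = +1.
v=∞: -5 < 0 and 66091 > 0  ⇒  (a,b)_∞ = +1.
Ram(-5, 66091) = {2, 53}; no ℚ_2-point on the conic.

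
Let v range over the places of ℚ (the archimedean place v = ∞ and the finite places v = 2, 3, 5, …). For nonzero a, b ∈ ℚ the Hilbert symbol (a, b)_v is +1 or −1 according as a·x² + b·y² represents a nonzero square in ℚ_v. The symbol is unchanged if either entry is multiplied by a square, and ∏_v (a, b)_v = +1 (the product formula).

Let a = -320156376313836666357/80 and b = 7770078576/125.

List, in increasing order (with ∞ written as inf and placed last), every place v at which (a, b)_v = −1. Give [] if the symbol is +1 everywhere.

[2, 3, 5, 19, 29, 31]

(a, b) ≡ (-1110265, 3330795) mod (ℚ^×)²; places V = {2, 3, 5, 13, 19, 29, 31, ∞}.
(a,b)_13: α=3, u≡2; β=1, v≡7 (mod 13); (2|13)=-1, (7|13)=-1; sign (−1)^0·-1^1·-1^3 = +1.
(a,b)_3: α=4, u≡2; β=7, v≡1 (mod 3); (2|3)=-1, (1|3)=+1; sign (−1)^0·-1^7·+1^4 = -1.
(a,b)_19: α=5, u≡9; β=1, v≡11 (mod 19); (9|19)=+1, (11|19)=+1; sign (−1)^1·+1^1·+1^5 = -1.
(a,b)_31: α=3, u≡24; β=1, v≡17 (mod 31); (24|31)=-1, (17|31)=-1; sign (−1)^1·-1^1·-1^3 = -1.
(a,b)_2: α=-4, β=4; u≡7, v≡3 (mod 8); ε(u)ε(v)=1·1, αω(v)=-4·1, βω(u)=4·0; sum ≡ 1  ⇒  -1.
(a,b)_5: α=-1, u≡3; β=-3, v≡1 (mod 5); (3|5)=-1, (1|5)=+1; sign (−1)^0·-1^-3·+1^-1 = -1.
(a,b)_29: α=3, u≡22; β=1, v≡2 (mod 29); (22|29)=+1, (2|29)=-1; sign (−1)^0·+1^1·-1^3 = -1.
(a,b)_∞: sgn(-1110265)=−, sgn(3330795)=+, so +1.
Ram(-1110265, 3330795) = {2, 3, 5, 19, 29, 31}; no ℚ_2-point on the conic.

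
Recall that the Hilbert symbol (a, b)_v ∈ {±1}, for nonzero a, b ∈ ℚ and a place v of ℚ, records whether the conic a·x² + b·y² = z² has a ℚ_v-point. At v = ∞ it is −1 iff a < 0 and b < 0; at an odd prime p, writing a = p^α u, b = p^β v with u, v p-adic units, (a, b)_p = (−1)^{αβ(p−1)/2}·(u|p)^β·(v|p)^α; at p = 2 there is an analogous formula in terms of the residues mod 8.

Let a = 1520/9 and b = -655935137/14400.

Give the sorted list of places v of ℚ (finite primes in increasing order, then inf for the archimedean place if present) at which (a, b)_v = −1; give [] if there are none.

[2, 5, 11, 29]

Mod squares: a ≡ 95, b ≡ -7337. Check v ∈ {∞, 2, 3, 5, 11, 13, 19, 23, 29}.
v=∞: 95 > 0 and -7337 < 0  ⇒  (a,b)_∞ = +1.
v=29: a=29^0·(≡11), b=29^1·(≡26) mod 29; (11|29)=-1, (26|29)=-1; (−1)^{0·1·14}·(-1)^1·(-1)^0 = -1.
v=11: a=11^0·(≡10), b=11^1·(≡5) mod 11; (10|11)=-1, (5|11)=+1; (−1)^{0·1·5}·(-1)^1·(+1)^0 = -1.
v=19: a=19^1·(≡11), b=19^0·(≡9) mod 19; (11|19)=+1, (9|19)=+1; (−1)^{1·0·9}·(+1)^0·(+1)^1 = +1.
v=3: a=3^-2·(≡2), b=3^-2·(≡1) mod 3; (2|3)=-1, (1|3)=+1; (−1)^{-2·-2·1}·(-1)^-2·(+1)^-2 = +1.
v=2: v_2(a)=4, v_2(b)=-6; units ≡ 7, 7 (mod 8); ε·ε+αω+βω = 1·1+4·0+-6·0 ≡ 1  ⇒  (a,b)_2 = -1.
v=5: a=5^1·(≡1), b=5^-2·(≡3) mod 5; (1|5)=+1, (3|5)=-1; (−1)^{1·-2·2}·(+1)^-2·(-1)^1 = -1.
v=13: a=13^0·(≡10), b=13^2·(≡8) mod 13; (10|13)=+1, (8|13)=-1; (−1)^{0·2·6}·(+1)^2·(-1)^0 = +1.
v=23: a=23^0·(≡13), b=23^3·(≡12) mod 23; (13|23)=+1, (12|23)=+1; (−1)^{0·3·11}·(+1)^3·(+1)^0 = +1.
Ram(95, -7337) = {2, 5, 11, 29}; no ℚ_2-point on the conic.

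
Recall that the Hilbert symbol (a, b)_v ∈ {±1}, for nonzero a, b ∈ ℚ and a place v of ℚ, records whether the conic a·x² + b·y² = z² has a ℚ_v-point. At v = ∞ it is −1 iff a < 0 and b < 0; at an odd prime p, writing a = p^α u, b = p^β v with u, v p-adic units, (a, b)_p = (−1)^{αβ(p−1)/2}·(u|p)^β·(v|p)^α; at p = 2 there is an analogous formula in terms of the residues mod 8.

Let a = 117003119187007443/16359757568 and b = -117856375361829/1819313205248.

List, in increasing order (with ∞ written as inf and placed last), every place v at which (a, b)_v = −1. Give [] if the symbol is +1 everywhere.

[3, 23]

(a, b) ≡ (4389, -100947) mod (ℚ^×)²; places V = {2, 3, 7, 11, 13, 19, 23, 29, 31, 47, ∞}.
(a,b)_3: α=1, u≡2; β=3, v≡2 (mod 3); (2|3)=-1, (2|3)=-1; sign (−1)^1·-1^3·-1^1 = -1.
(a,b)_∞: sgn(4389)=+, sgn(-100947)=−, so +1.
(a,b)_31: α=0, u≡18; β=2, v≡19 (mod 31); (18|31)=+1, (19|31)=+1; sign (−1)^0·+1^2·+1^0 = +1.
(a,b)_7: α=-1, u≡4; β=-1, v≡5 (mod 7); (4|7)=+1, (5|7)=-1; sign (−1)^1·+1^-1·-1^-1 = +1.
(a,b)_29: α=0, u≡10; β=-2, v≡21 (mod 29); (10|29)=-1, (21|29)=-1; sign (−1)^0·-1^-2·-1^0 = +1.
(a,b)_13: α=4, u≡2; β=2, v≡11 (mod 13); (2|13)=-1, (11|13)=-1; sign (−1)^0·-1^2·-1^4 = +1.
(a,b)_47: α=4, u≡24; β=2, v≡34 (mod 47); (24|47)=+1, (34|47)=+1; sign (−1)^0·+1^2·+1^4 = +1.
(a,b)_23: α=4, u≡11; β=3, v≡9 (mod 23); (11|23)=-1, (9|23)=+1; sign (−1)^0·-1^3·+1^4 = -1.
(a,b)_2: α=-8, β=-12; u≡5, v≡5 (mod 8); ε(u)ε(v)=0·0, αω(v)=-8·1, βω(u)=-12·1; sum ≡ 0  ⇒  +1.
(a,b)_11: α=-3, u≡1; β=-1, v≡7 (mod 11); (1|11)=+1, (7|11)=-1; sign (−1)^1·+1^-1·-1^-3 = +1.
(a,b)_19: α=-3, u≡13; β=-3, v≡17 (mod 19); (13|19)=-1, (17|19)=+1; sign (−1)^1·-1^-3·+1^-3 = +1.
(4389, -100947 / ℚ) ramifies at {3, 23}: a division algebra.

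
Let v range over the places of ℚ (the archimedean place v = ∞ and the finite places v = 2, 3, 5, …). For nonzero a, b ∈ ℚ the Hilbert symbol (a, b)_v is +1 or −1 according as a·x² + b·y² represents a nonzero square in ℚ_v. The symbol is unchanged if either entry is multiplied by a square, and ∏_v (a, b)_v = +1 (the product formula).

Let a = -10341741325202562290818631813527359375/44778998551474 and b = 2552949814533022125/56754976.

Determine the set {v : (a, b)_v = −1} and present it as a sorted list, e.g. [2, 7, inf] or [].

[2, 13]

Mod squares: a ≡ -294814, b ≡ 64090. Check v ∈ {∞, 2, 3, 5, 11, 13, 17, 19, 23, 29, 31, 37}.
v=31: a=31^4·(≡29), b=31^4·(≡29) mod 31; (29|31)=-1, (29|31)=-1; (−1)^{4·4·15}·(-1)^4·(-1)^4 = +1.
v=2: v_2(a)=-1, v_2(b)=-5; units ≡ 1, 5 (mod 8); ε·ε+αω+βω = 0·0+-1·1+-5·0 ≡ 1  ⇒  (a,b)_2 = -1.
v=37: a=37^4·(≡14), b=37^2·(≡22) mod 37; (14|37)=-1, (22|37)=-1; (−1)^{4·2·18}·(-1)^2·(-1)^4 = +1.
v=∞: -294814 < 0 and 64090 > 0  ⇒  (a,b)_∞ = +1.
v=5: a=5^6·(≡1), b=5^3·(≡2) mod 5; (1|5)=+1, (2|5)=-1; (−1)^{6·3·2}·(+1)^3·(-1)^6 = +1.
v=3: a=3^8·(≡2), b=3^4·(≡1) mod 3; (2|3)=-1, (1|3)=+1; (−1)^{8·4·1}·(-1)^4·(+1)^8 = +1.
v=23: a=23^5·(≡12), b=23^2·(≡3) mod 23; (12|23)=+1, (3|23)=+1; (−1)^{5·2·11}·(+1)^2·(+1)^5 = +1.
v=17: a=17^-5·(≡16), b=17^-3·(≡15) mod 17; (16|17)=+1, (15|17)=+1; (−1)^{-5·-3·8}·(+1)^-3·(+1)^-5 = +1.
v=11: a=11^-2·(≡8), b=11^0·(≡4) mod 11; (8|11)=-1, (4|11)=+1; (−1)^{-2·0·5}·(-1)^0·(+1)^-2 = +1.
v=13: a=13^5·(≡6), b=13^1·(≡1) mod 13; (6|13)=-1, (1|13)=+1; (−1)^{5·1·6}·(-1)^1·(+1)^5 = -1.
v=19: a=19^-4·(≡17), b=19^-2·(≡14) mod 19; (17|19)=+1, (14|19)=-1; (−1)^{-4·-2·9}·(+1)^-2·(-1)^-4 = +1.
v=29: a=29^3·(≡16), b=29^1·(≡7) mod 29; (16|29)=+1, (7|29)=+1; (−1)^{3·1·14}·(+1)^1·(+1)^3 = +1.
|Ram(-294814, 64090)| = 2, even; anisotropic at {2, 13}.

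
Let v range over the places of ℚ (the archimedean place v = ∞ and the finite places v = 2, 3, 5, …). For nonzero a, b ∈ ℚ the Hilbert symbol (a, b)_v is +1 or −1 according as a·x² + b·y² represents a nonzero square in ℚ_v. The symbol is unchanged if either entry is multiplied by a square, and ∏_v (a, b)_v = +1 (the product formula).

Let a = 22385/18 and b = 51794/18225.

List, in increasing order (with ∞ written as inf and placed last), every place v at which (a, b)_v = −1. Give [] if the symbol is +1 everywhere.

(a, b) ≡ (370, 51794) mod (ℚ^×)²; places V = {2, 3, 5, 11, 19, 29, 37, 47, ∞}.
(a,b)_29: α=0, u≡24; β=1, v≡8 (mod 29); (24|29)=+1, (8|29)=-1; sign (−1)^0·+1^1·-1^0 = +1.
(a,b)_19: α=0, u≡16; β=1, v≡7 (mod 19); (16|19)=+1, (7|19)=+1; sign (−1)^0·+1^1·+1^0 = +1.
(a,b)_2: α=-1, β=1; u≡1, v≡1 (mod 8); ε(u)ε(v)=0·0, αω(v)=-1·0, βω(u)=1·0; sum ≡ 0  ⇒  +1.
(a,b)_47: α=0, u≡19; β=1, v≡28 (mod 47); (19|47)=-1, (28|47)=+1; sign (−1)^0·-1^1·+1^0 = -1.
(a,b)_5: α=1, u≡4; β=-2, v≡1 (mod 5); (4|5)=+1, (1|5)=+1; sign (−1)^0·+1^-2·+1^1 = +1.
(a,b)_3: α=-2, u≡1; β=-6, v≡2 (mod 3); (1|3)=+1, (2|3)=-1; sign (−1)^0·+1^-6·-1^-2 = +1.
(a,b)_37: α=1, u≡11; β=0, v≡5 (mod 37); (11|37)=+1, (5|37)=-1; sign (−1)^0·+1^0·-1^1 = -1.
(a,b)_∞: sgn(370)=+, sgn(51794)=+, so +1.
(a,b)_11: α=2, u≡6; β=0, v≡8 (mod 11); (6|11)=-1, (8|11)=-1; sign (−1)^0·-1^0·-1^2 = +1.
Ram(370, 51794) = {37, 47}; no ℚ_37-point on the conic.

[37, 47]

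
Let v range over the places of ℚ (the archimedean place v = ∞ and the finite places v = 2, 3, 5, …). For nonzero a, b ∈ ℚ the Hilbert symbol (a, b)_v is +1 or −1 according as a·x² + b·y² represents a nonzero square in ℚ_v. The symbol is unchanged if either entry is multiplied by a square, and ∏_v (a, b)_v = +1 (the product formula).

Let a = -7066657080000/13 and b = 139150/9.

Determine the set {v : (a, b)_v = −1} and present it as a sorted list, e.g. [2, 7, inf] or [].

[13, 19, 23, 31]

(a, b) ≡ (-53599, 46) mod (ℚ^×)²; places V = {2, 3, 5, 7, 11, 13, 19, 23, 31, ∞}.
(a,b)_∞: sgn(-53599)=−, sgn(46)=+, so +1.
(a,b)_2: α=6, β=1; u≡1, v≡7 (mod 8); ε(u)ε(v)=0·1, αω(v)=6·0, βω(u)=1·0; sum ≡ 0  ⇒  +1.
(a,b)_7: α=1, u≡4; β=0, v≡2 (mod 7); (4|7)=+1, (2|7)=+1; sign (−1)^0·+1^0·+1^1 = +1.
(a,b)_5: α=4, u≡4; β=2, v≡4 (mod 5); (4|5)=+1, (4|5)=+1; sign (−1)^0·+1^2·+1^4 = +1.
(a,b)_19: α=1, u≡14; β=0, v≡12 (mod 19); (14|19)=-1, (12|19)=-1; sign (−1)^0·-1^0·-1^1 = -1.
(a,b)_11: α=0, u≡5; β=2, v≡8 (mod 11); (5|11)=+1, (8|11)=-1; sign (−1)^0·+1^2·-1^0 = +1.
(a,b)_13: α=-1, u≡2; β=0, v≡7 (mod 13); (2|13)=-1, (7|13)=-1; sign (−1)^0·-1^0·-1^-1 = -1.
(a,b)_23: α=2, u≡17; β=1, v≡18 (mod 23); (17|23)=-1, (18|23)=+1; sign (−1)^0·-1^1·+1^2 = -1.
(a,b)_3: α=4, u≡2; β=-2, v≡1 (mod 3); (2|3)=-1, (1|3)=+1; sign (−1)^0·-1^-2·+1^4 = +1.
(a,b)_31: α=1, u≡4; β=0, v≡30 (mod 31); (4|31)=+1, (30|31)=-1; sign (−1)^0·+1^0·-1^1 = -1.
(-53599, 46 / ℚ) ramifies at {13, 19, 23, 31}: a division algebra.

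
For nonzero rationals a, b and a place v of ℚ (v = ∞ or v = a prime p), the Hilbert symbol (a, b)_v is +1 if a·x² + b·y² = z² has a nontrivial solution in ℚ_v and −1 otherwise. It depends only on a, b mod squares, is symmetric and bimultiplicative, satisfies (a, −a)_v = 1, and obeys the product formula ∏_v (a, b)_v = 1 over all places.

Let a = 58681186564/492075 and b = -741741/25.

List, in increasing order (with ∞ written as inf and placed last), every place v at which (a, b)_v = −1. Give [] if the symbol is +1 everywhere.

Mod squares: a ≡ 3, b ≡ -4389. Check v ∈ {∞, 2, 3, 5, 7, 11, 13, 19}.
v=2: v_2(a)=2, v_2(b)=0; units ≡ 3, 3 (mod 8); ε·ε+αω+βω = 1·1+2·1+0·1 ≡ 1  ⇒  (a,b)_2 = -1.
v=3: a=3^-9·(≡1), b=3^1·(≡1) mod 3; (1|3)=+1, (1|3)=+1; (−1)^{-9·1·1}·(+1)^1·(+1)^-9 = -1.
v=11: a=11^6·(≡3), b=11^1·(≡7) mod 11; (3|11)=+1, (7|11)=-1; (−1)^{6·1·5}·(+1)^1·(-1)^6 = +1.
v=19: a=19^0·(≡2), b=19^1·(≡1) mod 19; (2|19)=-1, (1|19)=+1; (−1)^{0·1·9}·(-1)^1·(+1)^0 = -1.
v=5: a=5^-2·(≡3), b=5^-2·(≡4) mod 5; (3|5)=-1, (4|5)=+1; (−1)^{-2·-2·2}·(-1)^-2·(+1)^-2 = +1.
v=7: a=7^2·(≡6), b=7^1·(≡6) mod 7; (6|7)=-1, (6|7)=-1; (−1)^{2·1·3}·(-1)^1·(-1)^2 = -1.
v=13: a=13^2·(≡1), b=13^2·(≡8) mod 13; (1|13)=+1, (8|13)=-1; (−1)^{2·2·6}·(+1)^2·(-1)^2 = +1.
v=∞: 3 > 0 and -4389 < 0  ⇒  (a,b)_∞ = +1.
Ram(3, -4389) = {2, 3, 7, 19}; no ℚ_2-point on the conic.

[2, 3, 7, 19]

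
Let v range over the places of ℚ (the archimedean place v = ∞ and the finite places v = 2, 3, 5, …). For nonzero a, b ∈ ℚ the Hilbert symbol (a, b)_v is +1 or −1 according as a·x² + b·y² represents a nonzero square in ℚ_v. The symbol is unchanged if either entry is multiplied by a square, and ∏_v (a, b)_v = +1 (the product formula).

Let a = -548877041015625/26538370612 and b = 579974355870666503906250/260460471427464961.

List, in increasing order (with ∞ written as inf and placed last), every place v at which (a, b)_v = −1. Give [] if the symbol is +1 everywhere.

[2, 13]

(a, b) ≡ (-13, 26) mod (ℚ^×)²; places V = {2, 3, 5, 7, 13, 17, 19, 29, 41, ∞}.
(a,b)_41: α=-2, u≡29; β=-4, v≡11 (mod 41); (29|41)=-1, (11|41)=-1; sign (−1)^0·-1^-4·-1^-2 = +1.
(a,b)_2: α=-2, β=1; u≡3, v≡5 (mod 8); ε(u)ε(v)=1·0, αω(v)=-2·1, βω(u)=1·1; sum ≡ 1  ⇒  -1.
(a,b)_17: α=2, u≡2; β=4, v≡4 (mod 17); (2|17)=+1, (4|17)=+1; sign (−1)^0·+1^4·+1^2 = +1.
(a,b)_∞: sgn(-13)=−, sgn(26)=+, so +1.
(a,b)_19: α=-2, u≡1; β=-4, v≡6 (mod 19); (1|19)=+1, (6|19)=+1; sign (−1)^0·+1^-4·+1^-2 = +1.
(a,b)_13: α=-1, u≡12; β=1, v≡2 (mod 13); (12|13)=+1, (2|13)=-1; sign (−1)^0·+1^1·-1^-1 = -1.
(a,b)_5: α=10, u≡3; β=16, v≡4 (mod 5); (3|5)=-1, (4|5)=+1; sign (−1)^0·-1^16·+1^10 = +1.
(a,b)_29: α=-2, u≡7; β=-4, v≡17 (mod 29); (7|29)=+1, (17|29)=-1; sign (−1)^0·+1^-4·-1^-2 = +1.
(a,b)_3: α=4, u≡2; β=6, v≡2 (mod 3); (2|3)=-1, (2|3)=-1; sign (−1)^0·-1^6·-1^4 = +1.
(a,b)_7: α=4, u≡1; β=4, v≡6 (mod 7); (1|7)=+1, (6|7)=-1; sign (−1)^0·+1^4·-1^4 = +1.
Ram(-13, 26) = {2, 13}; no ℚ_2-point on the conic.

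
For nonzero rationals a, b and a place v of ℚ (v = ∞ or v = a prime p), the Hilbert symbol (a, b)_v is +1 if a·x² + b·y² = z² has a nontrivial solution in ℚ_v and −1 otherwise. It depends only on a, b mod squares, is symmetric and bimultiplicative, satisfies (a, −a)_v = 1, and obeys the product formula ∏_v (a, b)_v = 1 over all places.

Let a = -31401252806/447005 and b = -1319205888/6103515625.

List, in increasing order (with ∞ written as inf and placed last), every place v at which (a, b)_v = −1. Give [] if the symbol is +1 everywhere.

[5, 7, 17, inf]

(a, b) ≡ (-1870, -7) mod (ℚ^×)²; places V = {2, 3, 5, 7, 11, 13, 17, 23, ∞}.
(a,b)_5: α=-1, u≡4; β=-14, v≡2 (mod 5); (4|5)=+1, (2|5)=-1; sign (−1)^0·+1^-14·-1^-1 = -1.
(a,b)_∞: sgn(-1870)=−, sgn(-7)=−, so -1.
(a,b)_13: α=-2, u≡2; β=2, v≡11 (mod 13); (2|13)=-1, (11|13)=-1; sign (−1)^0·-1^2·-1^-2 = +1.
(a,b)_17: α=3, u≡4; β=0, v≡3 (mod 17); (4|17)=+1, (3|17)=-1; sign (−1)^0·+1^0·-1^3 = -1.
(a,b)_7: α=4, u≡5; β=1, v≡5 (mod 7); (5|7)=-1, (5|7)=-1; sign (−1)^0·-1^1·-1^4 = -1.
(a,b)_23: α=-2, u≡12; β=0, v≡4 (mod 23); (12|23)=+1, (4|23)=+1; sign (−1)^0·+1^0·+1^-2 = +1.
(a,b)_11: α=3, u≡10; β=2, v≡5 (mod 11); (10|11)=-1, (5|11)=+1; sign (−1)^0·-1^2·+1^3 = +1.
(a,b)_3: α=0, u≡2; β=2, v≡2 (mod 3); (2|3)=-1, (2|3)=-1; sign (−1)^0·-1^2·-1^0 = +1.
(a,b)_2: α=1, β=10; u≡1, v≡1 (mod 8); ε(u)ε(v)=0·0, αω(v)=1·0, βω(u)=10·0; sum ≡ 0  ⇒  +1.
(-1870, -7 / ℚ) ramifies at {5, 7, 17, ∞}: a division algebra.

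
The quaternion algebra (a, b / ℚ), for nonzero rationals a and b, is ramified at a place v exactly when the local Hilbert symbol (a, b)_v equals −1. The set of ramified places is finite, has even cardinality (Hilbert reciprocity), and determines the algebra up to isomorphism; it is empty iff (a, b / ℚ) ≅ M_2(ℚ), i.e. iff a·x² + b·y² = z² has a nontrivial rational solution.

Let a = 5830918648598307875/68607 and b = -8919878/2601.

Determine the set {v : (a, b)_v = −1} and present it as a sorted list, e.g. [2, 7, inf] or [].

[2, 5, 7, 19, 31, 37]

(a, b) ≡ (24605, -73718) mod (ℚ^×)²; places V = {2, 3, 5, 7, 11, 13, 17, 19, 29, 31, 37, 41, ∞}.
(a,b)_3: α=-4, u≡2; β=-2, v≡1 (mod 3); (2|3)=-1, (1|3)=+1; sign (−1)^0·-1^-2·+1^-4 = +1.
(a,b)_7: α=-1, u≡2; β=0, v≡3 (mod 7); (2|7)=+1, (3|7)=-1; sign (−1)^0·+1^0·-1^-1 = -1.
(a,b)_41: α=2, u≡1; β=1, v≡13 (mod 41); (1|41)=+1, (13|41)=-1; sign (−1)^0·+1^1·-1^2 = +1.
(a,b)_37: α=1, u≡34; β=0, v≡31 (mod 37); (34|37)=+1, (31|37)=-1; sign (−1)^0·+1^0·-1^1 = -1.
(a,b)_5: α=3, u≡4; β=0, v≡2 (mod 5); (4|5)=+1, (2|5)=-1; sign (−1)^0·+1^0·-1^3 = -1.
(a,b)_17: α=2, u≡7; β=-2, v≡10 (mod 17); (7|17)=-1, (10|17)=-1; sign (−1)^0·-1^-2·-1^2 = +1.
(a,b)_29: α=2, u≡6; β=1, v≡17 (mod 29); (6|29)=+1, (17|29)=-1; sign (−1)^0·+1^1·-1^2 = +1.
(a,b)_11: α=-2, u≡1; β=2, v≡3 (mod 11); (1|11)=+1, (3|11)=+1; sign (−1)^0·+1^2·+1^-2 = +1.
(a,b)_∞: sgn(24605)=+, sgn(-73718)=−, so +1.
(a,b)_13: α=2, u≡12; β=0, v≡7 (mod 13); (12|13)=+1, (7|13)=-1; sign (−1)^0·+1^0·-1^2 = +1.
(a,b)_2: α=0, β=1; u≡5, v≡5 (mod 8); ε(u)ε(v)=0·0, αω(v)=0·1, βω(u)=1·1; sum ≡ 1  ⇒  -1.
(a,b)_31: α=2, u≡27; β=1, v≡9 (mod 31); (27|31)=-1, (9|31)=+1; sign (−1)^0·-1^1·+1^2 = -1.
(a,b)_19: α=1, u≡13; β=0, v≡12 (mod 19); (13|19)=-1, (12|19)=-1; sign (−1)^0·-1^0·-1^1 = -1.
Ram(24605, -73718) = {2, 5, 7, 19, 31, 37}; no ℚ_2-point on the conic.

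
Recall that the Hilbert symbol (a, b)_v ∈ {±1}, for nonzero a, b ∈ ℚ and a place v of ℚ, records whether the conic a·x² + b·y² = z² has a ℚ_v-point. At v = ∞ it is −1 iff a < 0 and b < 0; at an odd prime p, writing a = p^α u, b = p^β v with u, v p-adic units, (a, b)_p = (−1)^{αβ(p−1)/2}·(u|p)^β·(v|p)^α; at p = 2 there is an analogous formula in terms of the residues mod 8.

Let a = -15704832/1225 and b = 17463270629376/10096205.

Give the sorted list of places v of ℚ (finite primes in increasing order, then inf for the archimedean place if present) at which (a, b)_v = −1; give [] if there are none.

[2, 3, 5, 11]

Mod squares: a ≡ -3, b ≡ 1430. Check v ∈ {∞, 2, 3, 5, 7, 11, 13, 29}.
v=5: a=5^-2·(≡2), b=5^-1·(≡1) mod 5; (2|5)=-1, (1|5)=+1; (−1)^{-2·-1·2}·(-1)^-1·(+1)^-2 = -1.
v=3: a=3^1·(≡2), b=3^6·(≡2) mod 3; (2|3)=-1, (2|3)=-1; (−1)^{1·6·1}·(-1)^6·(-1)^1 = -1.
v=∞: -3 < 0 and 1430 > 0  ⇒  (a,b)_∞ = +1.
v=7: a=7^-2·(≡1), b=7^-4·(≡1) mod 7; (1|7)=+1, (1|7)=+1; (−1)^{-2·-4·3}·(+1)^-4·(+1)^-2 = +1.
v=13: a=13^2·(≡3), b=13^3·(≡5) mod 13; (3|13)=+1, (5|13)=-1; (−1)^{2·3·6}·(+1)^3·(-1)^2 = +1.
v=29: a=29^0·(≡21), b=29^-2·(≡13) mod 29; (21|29)=-1, (13|29)=+1; (−1)^{0·-2·14}·(-1)^-2·(+1)^0 = +1.
v=11: a=11^2·(≡2), b=11^3·(≡3) mod 11; (2|11)=-1, (3|11)=+1; (−1)^{2·3·5}·(-1)^3·(+1)^2 = -1.
v=2: v_2(a)=8, v_2(b)=13; units ≡ 5, 3 (mod 8); ε·ε+αω+βω = 0·1+8·1+13·1 ≡ 1  ⇒  (a,b)_2 = -1.
Ram(-3, 1430) = {2, 3, 5, 11}; no ℚ_2-point on the conic.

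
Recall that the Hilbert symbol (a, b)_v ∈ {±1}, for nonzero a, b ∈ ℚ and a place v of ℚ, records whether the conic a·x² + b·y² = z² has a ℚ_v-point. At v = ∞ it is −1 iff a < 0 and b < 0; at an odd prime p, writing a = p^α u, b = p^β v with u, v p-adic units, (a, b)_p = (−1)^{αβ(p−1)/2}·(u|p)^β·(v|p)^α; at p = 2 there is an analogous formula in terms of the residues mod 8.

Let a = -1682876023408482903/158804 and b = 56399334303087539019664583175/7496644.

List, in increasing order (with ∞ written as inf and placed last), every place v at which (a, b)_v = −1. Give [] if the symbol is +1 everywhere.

(a, b) ≡ (-2806923427, 3478727) mod (ℚ^×)²; places V = {2, 3, 5, 7, 11, 13, 17, 19, 23, 29, 31, 37, 41, 43, ∞}.
(a,b)_17: α=0, u≡8; β=1, v≡1 (mod 17); (8|17)=+1, (1|17)=+1; sign (−1)^0·+1^1·+1^0 = +1.
(a,b)_29: α=-1, u≡16; β=0, v≡17 (mod 29); (16|29)=+1, (17|29)=-1; sign (−1)^0·+1^0·-1^-1 = -1.
(a,b)_31: α=1, u≡3; β=1, v≡5 (mod 31); (3|31)=-1, (5|31)=+1; sign (−1)^1·-1^1·+1^1 = +1.
(a,b)_∞: sgn(-2806923427)=−, sgn(3478727)=+, so +1.
(a,b)_5: α=0, u≡3; β=2, v≡3 (mod 5); (3|5)=-1, (3|5)=-1; sign (−1)^0·-1^2·-1^0 = +1.
(a,b)_13: α=2, u≡10; β=4, v≡5 (mod 13); (10|13)=+1, (5|13)=-1; sign (−1)^0·+1^4·-1^2 = +1.
(a,b)_11: α=1, u≡10; β=2, v≡6 (mod 11); (10|11)=-1, (6|11)=-1; sign (−1)^0·-1^2·-1^1 = -1.
(a,b)_7: α=5, u≡3; β=1, v≡6 (mod 7); (3|7)=-1, (6|7)=-1; sign (−1)^1·-1^1·-1^5 = -1.
(a,b)_19: α=0, u≡1; β=2, v≡7 (mod 19); (1|19)=+1, (7|19)=+1; sign (−1)^0·+1^2·+1^0 = +1.
(a,b)_43: α=1, u≡42; β=2, v≡33 (mod 43); (42|43)=-1, (33|43)=-1; sign (−1)^0·-1^2·-1^1 = -1.
(a,b)_41: α=1, u≡34; β=1, v≡4 (mod 41); (34|41)=-1, (4|41)=+1; sign (−1)^0·-1^1·+1^1 = -1.
(a,b)_3: α=4, u≡2; β=12, v≡2 (mod 3); (2|3)=-1, (2|3)=-1; sign (−1)^0·-1^12·-1^4 = +1.
(a,b)_2: α=-2, β=-2; u≡5, v≡7 (mod 8); ε(u)ε(v)=0·1, αω(v)=-2·0, βω(u)=-2·1; sum ≡ 0  ⇒  +1.
(a,b)_23: α=3, u≡18; β=3, v≡1 (mod 23); (18|23)=+1, (1|23)=+1; sign (−1)^1·+1^3·+1^3 = -1.
(a,b)_37: α=-2, u≡28; β=-4, v≡22 (mod 37); (28|37)=+1, (22|37)=-1; sign (−1)^0·+1^-4·-1^-2 = +1.
Ram(-2806923427, 3478727) = {7, 11, 23, 29, 41, 43}; no ℚ_7-point on the conic.

[7, 11, 23, 29, 41, 43]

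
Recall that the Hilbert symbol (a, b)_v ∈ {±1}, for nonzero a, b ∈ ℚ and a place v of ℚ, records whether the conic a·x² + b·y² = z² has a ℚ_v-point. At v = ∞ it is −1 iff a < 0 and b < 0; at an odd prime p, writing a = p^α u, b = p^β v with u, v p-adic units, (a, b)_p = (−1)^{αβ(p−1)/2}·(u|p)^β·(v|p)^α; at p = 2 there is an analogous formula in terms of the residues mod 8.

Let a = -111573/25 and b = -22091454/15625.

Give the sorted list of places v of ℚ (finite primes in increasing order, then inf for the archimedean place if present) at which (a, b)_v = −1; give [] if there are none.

[2, inf]

(a, b) ≡ (-253, -46) mod (ℚ^×)²; places V = {2, 3, 5, 7, 11, 23, ∞}.
(a,b)_23: α=1, u≡1; β=1, v≡15 (mod 23); (1|23)=+1, (15|23)=-1; sign (−1)^1·+1^1·-1^1 = +1.
(a,b)_2: α=0, β=1; u≡3, v≡1 (mod 8); ε(u)ε(v)=1·0, αω(v)=0·0, βω(u)=1·1; sum ≡ 1  ⇒  -1.
(a,b)_∞: sgn(-253)=−, sgn(-46)=−, so -1.
(a,b)_11: α=1, u≡7; β=2, v≡3 (mod 11); (7|11)=-1, (3|11)=+1; sign (−1)^0·-1^2·+1^1 = +1.
(a,b)_5: α=-2, u≡2; β=-6, v≡1 (mod 5); (2|5)=-1, (1|5)=+1; sign (−1)^0·-1^-6·+1^-2 = +1.
(a,b)_7: α=2, u≡3; β=2, v≡3 (mod 7); (3|7)=-1, (3|7)=-1; sign (−1)^0·-1^2·-1^2 = +1.
(a,b)_3: α=2, u≡2; β=4, v≡2 (mod 3); (2|3)=-1, (2|3)=-1; sign (−1)^0·-1^4·-1^2 = +1.
|Ram(-253, -46)| = 2, even; anisotropic at {2, ∞}.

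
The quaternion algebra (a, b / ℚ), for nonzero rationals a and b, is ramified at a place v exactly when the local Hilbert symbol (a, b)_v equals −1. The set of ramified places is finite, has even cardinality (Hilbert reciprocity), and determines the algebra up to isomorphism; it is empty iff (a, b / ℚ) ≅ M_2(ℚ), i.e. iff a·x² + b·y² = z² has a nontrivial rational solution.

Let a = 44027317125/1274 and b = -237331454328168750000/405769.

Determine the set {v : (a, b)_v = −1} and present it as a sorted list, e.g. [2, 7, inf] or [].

Mod squares: a ≡ 4290, b ≡ -3. Check v ∈ {∞, 2, 3, 5, 7, 11, 13}.
v=3: a=3^7·(≡2), b=3^11·(≡2) mod 3; (2|3)=-1, (2|3)=-1; (−1)^{7·11·1}·(-1)^11·(-1)^7 = -1.
v=2: v_2(a)=-1, v_2(b)=4; units ≡ 1, 5 (mod 8); ε·ε+αω+βω = 0·0+-1·1+4·0 ≡ 1  ⇒  (a,b)_2 = -1.
v=13: a=13^-1·(≡11), b=13^-2·(≡12) mod 13; (11|13)=-1, (12|13)=+1; (−1)^{-1·-2·6}·(-1)^-2·(+1)^-1 = +1.
v=11: a=11^5·(≡4), b=11^8·(≡6) mod 11; (4|11)=+1, (6|11)=-1; (−1)^{5·8·5}·(+1)^8·(-1)^5 = -1.
v=7: a=7^-2·(≡3), b=7^-4·(≡4) mod 7; (3|7)=-1, (4|7)=+1; (−1)^{-2·-4·3}·(-1)^-4·(+1)^-2 = +1.
v=∞: 4290 > 0 and -3 < 0  ⇒  (a,b)_∞ = +1.
v=5: a=5^3·(≡3), b=5^8·(≡2) mod 5; (3|5)=-1, (2|5)=-1; (−1)^{3·8·2}·(-1)^8·(-1)^3 = -1.
(4290, -3 / ℚ) ramifies at {2, 3, 5, 11}: a division algebra.

[2, 3, 5, 11]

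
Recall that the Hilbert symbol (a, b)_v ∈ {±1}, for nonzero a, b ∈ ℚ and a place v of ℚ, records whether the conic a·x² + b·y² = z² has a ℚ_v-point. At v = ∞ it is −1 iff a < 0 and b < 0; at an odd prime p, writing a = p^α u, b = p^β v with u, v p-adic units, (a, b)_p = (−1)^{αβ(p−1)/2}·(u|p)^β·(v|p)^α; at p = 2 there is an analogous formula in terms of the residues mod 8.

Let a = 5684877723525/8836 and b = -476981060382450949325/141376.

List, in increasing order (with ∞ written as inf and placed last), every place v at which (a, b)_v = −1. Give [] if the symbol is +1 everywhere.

[11, 23]

Mod squares: a ≡ 429, b ≡ -2093. Check v ∈ {∞, 2, 3, 5, 7, 11, 13, 23, 29, 47}.
v=29: a=29^0·(≡5), b=29^2·(≡24) mod 29; (5|29)=+1, (24|29)=+1; (−1)^{0·2·14}·(+1)^2·(+1)^0 = +1.
v=2: v_2(a)=-2, v_2(b)=-6; units ≡ 5, 3 (mod 8); ε·ε+αω+βω = 0·1+-2·1+-6·1 ≡ 0  ⇒  (a,b)_2 = +1.
v=∞: 429 > 0 and -2093 < 0  ⇒  (a,b)_∞ = +1.
v=3: a=3^1·(≡2), b=3^0·(≡1) mod 3; (2|3)=-1, (1|3)=+1; (−1)^{1·0·1}·(-1)^0·(+1)^1 = +1.
v=11: a=11^3·(≡10), b=11^4·(≡2) mod 11; (10|11)=-1, (2|11)=-1; (−1)^{3·4·5}·(-1)^4·(-1)^3 = -1.
v=7: a=7^2·(≡4), b=7^3·(≡4) mod 7; (4|7)=+1, (4|7)=+1; (−1)^{2·3·3}·(+1)^3·(+1)^2 = +1.
v=5: a=5^2·(≡1), b=5^2·(≡2) mod 5; (1|5)=+1, (2|5)=-1; (−1)^{2·2·2}·(+1)^2·(-1)^2 = +1.
v=47: a=47^-2·(≡28), b=47^-2·(≡44) mod 47; (28|47)=+1, (44|47)=-1; (−1)^{-2·-2·23}·(+1)^-2·(-1)^-2 = +1.
v=13: a=13^3·(≡6), b=13^5·(≡8) mod 13; (6|13)=-1, (8|13)=-1; (−1)^{3·5·6}·(-1)^5·(-1)^3 = +1.
v=23: a=23^2·(≡22), b=23^3·(≡2) mod 23; (22|23)=-1, (2|23)=+1; (−1)^{2·3·11}·(-1)^3·(+1)^2 = -1.
|Ram(429, -2093)| = 2, even; anisotropic at {11, 23}.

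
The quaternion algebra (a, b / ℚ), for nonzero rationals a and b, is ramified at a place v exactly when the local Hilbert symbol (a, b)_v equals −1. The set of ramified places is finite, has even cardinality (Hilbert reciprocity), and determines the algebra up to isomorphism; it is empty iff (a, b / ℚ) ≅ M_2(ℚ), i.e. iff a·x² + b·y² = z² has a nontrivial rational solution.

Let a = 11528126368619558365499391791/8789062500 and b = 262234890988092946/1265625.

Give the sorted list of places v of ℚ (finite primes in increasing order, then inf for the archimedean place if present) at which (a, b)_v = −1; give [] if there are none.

[11, 23, 29, 31]

Mod squares: a ≡ 4991, b ≡ 14674. Check v ∈ {∞, 2, 3, 5, 7, 11, 23, 29, 31}.
v=3: a=3^-2·(≡2), b=3^-4·(≡1) mod 3; (2|3)=-1, (1|3)=+1; (−1)^{-2·-4·1}·(-1)^-4·(+1)^-2 = +1.
v=∞: 4991 > 0 and 14674 > 0  ⇒  (a,b)_∞ = +1.
v=5: a=5^-12·(≡1), b=5^-6·(≡1) mod 5; (1|5)=+1, (1|5)=+1; (−1)^{-12·-6·2}·(+1)^-6·(+1)^-12 = +1.
v=7: a=7^9·(≡3), b=7^4·(≡2) mod 7; (3|7)=-1, (2|7)=+1; (−1)^{9·4·3}·(-1)^4·(+1)^9 = +1.
v=11: a=11^6·(≡6), b=11^5·(≡4) mod 11; (6|11)=-1, (4|11)=+1; (−1)^{6·5·5}·(-1)^5·(+1)^6 = -1.
v=2: v_2(a)=-2, v_2(b)=1; units ≡ 7, 1 (mod 8); ε·ε+αω+βω = 1·0+-2·0+1·0 ≡ 0  ⇒  (a,b)_2 = +1.
v=23: a=23^5·(≡22), b=23^3·(≡15) mod 23; (22|23)=-1, (15|23)=-1; (−1)^{5·3·11}·(-1)^3·(-1)^5 = -1.
v=29: a=29^2·(≡2), b=29^1·(≡1) mod 29; (2|29)=-1, (1|29)=+1; (−1)^{2·1·14}·(-1)^1·(+1)^2 = -1.
v=31: a=31^3·(≡24), b=31^2·(≡17) mod 31; (24|31)=-1, (17|31)=-1; (−1)^{3·2·15}·(-1)^2·(-1)^3 = -1.
Ram(4991, 14674) = {11, 23, 29, 31}; no ℚ_11-point on the conic.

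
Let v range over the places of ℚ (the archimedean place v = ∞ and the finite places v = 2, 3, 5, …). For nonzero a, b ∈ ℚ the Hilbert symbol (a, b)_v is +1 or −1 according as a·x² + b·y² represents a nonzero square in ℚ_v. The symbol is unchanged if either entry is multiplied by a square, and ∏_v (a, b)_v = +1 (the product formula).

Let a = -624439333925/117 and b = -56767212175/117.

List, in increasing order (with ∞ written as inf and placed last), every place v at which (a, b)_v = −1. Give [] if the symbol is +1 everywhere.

Mod squares: a ≡ -175613009, b ≡ -15964819. Check v ∈ {∞, 2, 3, 5, 11, 13, 17, 29, 43, 47, 53}.
v=29: a=29^1·(≡19), b=29^1·(≡7) mod 29; (19|29)=-1, (7|29)=+1; (−1)^{1·1·14}·(-1)^1·(+1)^1 = -1.
v=5: a=5^2·(≡4), b=5^2·(≡4) mod 5; (4|5)=+1, (4|5)=+1; (−1)^{2·2·2}·(+1)^2·(+1)^2 = +1.
v=3: a=3^-2·(≡1), b=3^-2·(≡2) mod 3; (1|3)=+1, (2|3)=-1; (−1)^{-2·-2·1}·(+1)^-2·(-1)^-2 = +1.
v=43: a=43^2·(≡1), b=43^2·(≡4) mod 43; (1|43)=+1, (4|43)=+1; (−1)^{2·2·21}·(+1)^2·(+1)^2 = +1.
v=2: v_2(a)=0, v_2(b)=0; units ≡ 7, 5 (mod 8); ε·ε+αω+βω = 1·0+0·1+0·0 ≡ 0  ⇒  (a,b)_2 = +1.
v=47: a=47^1·(≡14), b=47^1·(≡44) mod 47; (14|47)=+1, (44|47)=-1; (−1)^{1·1·23}·(+1)^1·(-1)^1 = +1.
v=13: a=13^-1·(≡1), b=13^-1·(≡6) mod 13; (1|13)=+1, (6|13)=-1; (−1)^{-1·-1·6}·(+1)^-1·(-1)^-1 = -1.
v=53: a=53^1·(≡16), b=53^1·(≡40) mod 53; (16|53)=+1, (40|53)=+1; (−1)^{1·1·26}·(+1)^1·(+1)^1 = +1.
v=11: a=11^1·(≡9), b=11^0·(≡9) mod 11; (9|11)=+1, (9|11)=+1; (−1)^{1·0·5}·(+1)^0·(+1)^1 = +1.
v=17: a=17^1·(≡15), b=17^1·(≡6) mod 17; (15|17)=+1, (6|17)=-1; (−1)^{1·1·8}·(+1)^1·(-1)^1 = -1.
v=∞: -175613009 < 0 and -15964819 < 0  ⇒  (a,b)_∞ = -1.
|Ram(-175613009, -15964819)| = 4, even; anisotropic at {13, 17, 29, ∞}.

[13, 17, 29, inf]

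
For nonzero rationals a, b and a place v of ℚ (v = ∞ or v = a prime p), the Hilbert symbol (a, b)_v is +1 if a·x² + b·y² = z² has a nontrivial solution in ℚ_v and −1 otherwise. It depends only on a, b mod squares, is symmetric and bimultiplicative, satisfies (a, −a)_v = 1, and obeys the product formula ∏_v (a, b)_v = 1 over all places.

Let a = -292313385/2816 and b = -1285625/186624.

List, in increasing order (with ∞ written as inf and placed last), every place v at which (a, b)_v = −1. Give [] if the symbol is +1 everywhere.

[5, 17, 19, inf]

Mod squares: a ≡ -7315, b ≡ -17. Check v ∈ {∞, 2, 3, 5, 7, 11, 13, 17, 19}.
v=11: a=11^-1·(≡7), b=11^2·(≡5) mod 11; (7|11)=-1, (5|11)=+1; (−1)^{-1·2·5}·(-1)^2·(+1)^-1 = +1.
v=17: a=17^2·(≡14), b=17^1·(≡13) mod 17; (14|17)=-1, (13|17)=+1; (−1)^{2·1·8}·(-1)^1·(+1)^2 = -1.
v=2: v_2(a)=-8, v_2(b)=-8; units ≡ 5, 7 (mod 8); ε·ε+αω+βω = 0·1+-8·0+-8·1 ≡ 0  ⇒  (a,b)_2 = +1.
v=3: a=3^2·(≡2), b=3^-6·(≡1) mod 3; (2|3)=-1, (1|3)=+1; (−1)^{2·-6·1}·(-1)^-6·(+1)^2 = +1.
v=7: a=7^1·(≡6), b=7^0·(≡4) mod 7; (6|7)=-1, (4|7)=+1; (−1)^{1·0·3}·(-1)^0·(+1)^1 = +1.
v=∞: -7315 < 0 and -17 < 0  ⇒  (a,b)_∞ = -1.
v=19: a=19^1·(≡3), b=19^0·(≡8) mod 19; (3|19)=-1, (8|19)=-1; (−1)^{1·0·9}·(-1)^0·(-1)^1 = -1.
v=13: a=13^2·(≡3), b=13^0·(≡4) mod 13; (3|13)=+1, (4|13)=+1; (−1)^{2·0·6}·(+1)^0·(+1)^2 = +1.
v=5: a=5^1·(≡3), b=5^4·(≡2) mod 5; (3|5)=-1, (2|5)=-1; (−1)^{1·4·2}·(-1)^4·(-1)^1 = -1.
Ram(-7315, -17) = {5, 17, 19, ∞}; no ℚ_5-point on the conic.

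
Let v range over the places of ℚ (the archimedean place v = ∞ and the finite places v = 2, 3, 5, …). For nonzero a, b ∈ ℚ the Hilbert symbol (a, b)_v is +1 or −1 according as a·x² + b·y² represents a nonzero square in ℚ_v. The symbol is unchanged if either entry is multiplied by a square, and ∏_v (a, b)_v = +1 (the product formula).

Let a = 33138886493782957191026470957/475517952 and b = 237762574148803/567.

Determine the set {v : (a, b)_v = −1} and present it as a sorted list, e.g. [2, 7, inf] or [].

Mod squares: a ≡ 6409, b ≡ 106981. Check v ∈ {∞, 2, 3, 7, 11, 13, 17, 23, 29, 31}.
v=11: a=11^4·(≡7), b=11^2·(≡10) mod 11; (7|11)=-1, (10|11)=-1; (−1)^{4·2·5}·(-1)^2·(-1)^4 = +1.
v=23: a=23^4·(≡7), b=23^2·(≡3) mod 23; (7|23)=-1, (3|23)=+1; (−1)^{4·2·11}·(-1)^2·(+1)^4 = +1.
v=31: a=31^2·(≡13), b=31^1·(≡18) mod 31; (13|31)=-1, (18|31)=+1; (−1)^{2·1·15}·(-1)^1·(+1)^2 = -1.
v=7: a=7^-2·(≡4), b=7^-1·(≡1) mod 7; (4|7)=+1, (1|7)=+1; (−1)^{-2·-1·3}·(+1)^-1·(+1)^-2 = +1.
v=29: a=29^5·(≡10), b=29^3·(≡9) mod 29; (10|29)=-1, (9|29)=+1; (−1)^{5·3·14}·(-1)^3·(+1)^5 = -1.
v=17: a=17^7·(≡6), b=17^3·(≡12) mod 17; (6|17)=-1, (12|17)=-1; (−1)^{7·3·8}·(-1)^3·(-1)^7 = +1.
v=∞: 6409 > 0 and 106981 > 0  ⇒  (a,b)_∞ = +1.
v=2: v_2(a)=-10, v_2(b)=0; units ≡ 1, 5 (mod 8); ε·ε+αω+βω = 0·0+-10·1+0·0 ≡ 0  ⇒  (a,b)_2 = +1.
v=13: a=13^-1·(≡3), b=13^0·(≡10) mod 13; (3|13)=+1, (10|13)=+1; (−1)^{-1·0·6}·(+1)^0·(+1)^-1 = +1.
v=3: a=3^-6·(≡1), b=3^-4·(≡1) mod 3; (1|3)=+1, (1|3)=+1; (−1)^{-6·-4·1}·(+1)^-4·(+1)^-6 = +1.
Ram(6409, 106981) = {29, 31}; no ℚ_29-point on the conic.

[29, 31]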